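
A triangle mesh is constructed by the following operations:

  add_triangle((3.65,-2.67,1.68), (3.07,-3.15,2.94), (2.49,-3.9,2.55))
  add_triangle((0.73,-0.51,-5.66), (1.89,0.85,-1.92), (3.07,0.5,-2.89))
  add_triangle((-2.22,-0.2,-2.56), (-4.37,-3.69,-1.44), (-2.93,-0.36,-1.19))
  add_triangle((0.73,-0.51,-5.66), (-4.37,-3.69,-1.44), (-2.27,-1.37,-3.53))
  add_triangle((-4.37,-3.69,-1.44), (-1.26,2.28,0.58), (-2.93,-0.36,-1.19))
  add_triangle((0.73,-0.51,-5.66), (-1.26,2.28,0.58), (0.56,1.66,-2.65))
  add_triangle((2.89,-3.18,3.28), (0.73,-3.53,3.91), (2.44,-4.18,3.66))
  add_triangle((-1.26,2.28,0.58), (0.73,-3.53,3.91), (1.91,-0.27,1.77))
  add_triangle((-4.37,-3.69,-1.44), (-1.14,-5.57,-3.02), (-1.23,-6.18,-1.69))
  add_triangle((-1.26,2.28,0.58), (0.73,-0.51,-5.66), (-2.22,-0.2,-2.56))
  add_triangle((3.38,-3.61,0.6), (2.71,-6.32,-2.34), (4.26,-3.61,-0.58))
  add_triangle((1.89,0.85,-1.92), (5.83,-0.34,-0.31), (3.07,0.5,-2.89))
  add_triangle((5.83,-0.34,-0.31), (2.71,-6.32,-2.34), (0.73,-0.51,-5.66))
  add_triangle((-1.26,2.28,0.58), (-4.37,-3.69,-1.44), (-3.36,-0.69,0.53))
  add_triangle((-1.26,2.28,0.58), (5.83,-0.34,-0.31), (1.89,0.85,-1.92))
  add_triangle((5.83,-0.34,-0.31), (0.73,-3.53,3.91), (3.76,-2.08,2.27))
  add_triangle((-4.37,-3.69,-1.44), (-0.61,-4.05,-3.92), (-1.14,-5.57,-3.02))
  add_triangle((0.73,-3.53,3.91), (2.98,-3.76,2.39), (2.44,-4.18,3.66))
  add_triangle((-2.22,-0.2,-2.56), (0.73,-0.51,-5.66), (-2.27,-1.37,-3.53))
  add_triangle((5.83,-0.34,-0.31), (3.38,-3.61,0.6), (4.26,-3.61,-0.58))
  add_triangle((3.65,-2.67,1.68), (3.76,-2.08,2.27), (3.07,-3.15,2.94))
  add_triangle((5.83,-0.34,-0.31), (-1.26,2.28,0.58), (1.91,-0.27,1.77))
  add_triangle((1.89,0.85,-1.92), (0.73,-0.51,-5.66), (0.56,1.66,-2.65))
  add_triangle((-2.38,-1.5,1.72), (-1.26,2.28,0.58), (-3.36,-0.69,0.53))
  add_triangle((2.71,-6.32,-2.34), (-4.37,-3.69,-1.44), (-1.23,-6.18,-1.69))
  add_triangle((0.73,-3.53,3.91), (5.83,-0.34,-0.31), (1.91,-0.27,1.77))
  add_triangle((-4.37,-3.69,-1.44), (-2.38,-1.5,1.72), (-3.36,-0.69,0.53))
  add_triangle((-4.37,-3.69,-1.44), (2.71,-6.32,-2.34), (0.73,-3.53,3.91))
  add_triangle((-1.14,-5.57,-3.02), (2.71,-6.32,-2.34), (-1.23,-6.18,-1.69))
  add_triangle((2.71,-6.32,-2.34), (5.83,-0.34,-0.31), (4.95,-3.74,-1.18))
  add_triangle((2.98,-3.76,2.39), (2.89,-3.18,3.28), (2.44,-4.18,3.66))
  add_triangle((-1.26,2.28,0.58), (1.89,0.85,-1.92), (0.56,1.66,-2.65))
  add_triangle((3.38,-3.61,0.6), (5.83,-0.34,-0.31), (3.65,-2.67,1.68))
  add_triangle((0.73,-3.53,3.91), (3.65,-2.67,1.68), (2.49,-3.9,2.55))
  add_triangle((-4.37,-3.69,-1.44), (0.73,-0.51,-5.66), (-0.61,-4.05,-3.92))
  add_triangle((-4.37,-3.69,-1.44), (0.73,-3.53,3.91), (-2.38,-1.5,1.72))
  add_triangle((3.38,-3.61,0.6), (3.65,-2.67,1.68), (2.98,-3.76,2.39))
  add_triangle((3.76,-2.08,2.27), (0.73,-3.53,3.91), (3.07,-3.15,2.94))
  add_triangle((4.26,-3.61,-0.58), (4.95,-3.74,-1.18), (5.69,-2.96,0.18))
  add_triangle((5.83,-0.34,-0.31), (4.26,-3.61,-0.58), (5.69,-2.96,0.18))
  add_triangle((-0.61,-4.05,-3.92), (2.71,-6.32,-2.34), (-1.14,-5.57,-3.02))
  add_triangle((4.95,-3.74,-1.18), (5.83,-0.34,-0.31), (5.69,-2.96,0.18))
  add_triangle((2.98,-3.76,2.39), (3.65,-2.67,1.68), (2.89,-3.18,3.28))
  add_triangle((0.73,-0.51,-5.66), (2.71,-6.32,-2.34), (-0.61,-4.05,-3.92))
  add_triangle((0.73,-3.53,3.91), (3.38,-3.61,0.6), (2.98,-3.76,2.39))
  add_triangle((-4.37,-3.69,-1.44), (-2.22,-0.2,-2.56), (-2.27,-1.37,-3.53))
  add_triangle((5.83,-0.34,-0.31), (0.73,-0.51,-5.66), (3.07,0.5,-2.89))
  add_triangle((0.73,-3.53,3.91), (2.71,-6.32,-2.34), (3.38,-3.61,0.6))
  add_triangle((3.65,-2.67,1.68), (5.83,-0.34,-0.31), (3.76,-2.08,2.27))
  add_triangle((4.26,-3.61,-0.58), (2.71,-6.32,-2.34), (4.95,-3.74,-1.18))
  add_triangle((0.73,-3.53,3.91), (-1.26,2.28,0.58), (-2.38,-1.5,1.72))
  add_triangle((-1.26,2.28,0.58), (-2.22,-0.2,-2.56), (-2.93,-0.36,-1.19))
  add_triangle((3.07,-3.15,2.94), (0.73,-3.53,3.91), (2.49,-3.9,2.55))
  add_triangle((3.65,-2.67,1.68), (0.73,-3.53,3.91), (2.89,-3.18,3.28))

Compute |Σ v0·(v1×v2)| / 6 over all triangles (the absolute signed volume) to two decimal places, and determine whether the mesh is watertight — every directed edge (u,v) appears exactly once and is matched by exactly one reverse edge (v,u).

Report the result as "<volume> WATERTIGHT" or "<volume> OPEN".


229.01 WATERTIGHT

Per-triangle v0·(v1×v2)/6:
  t1: +1.1585
  t2: +1.4248
  t3: +2.5416
  t4: +4.6321
  t5: +2.0791
  t6: +2.5815
  t7: +1.0493
  t8: +4.0700
  t9: +5.5911
  t10: +5.3249
  t11: +4.0722
  t12: +1.3436
  t13: +32.6587
  t14: +2.4310
  t15: +4.3797
  t16: -1.2302
  t17: +5.6717
  t18: +0.3883
  t19: +2.6094
  t20: +3.7190
  t21: +0.9195
  t22: +4.0917
  t23: +2.7312
  t24: +2.1275
  t25: -4.0518
  t26: +5.7334
  t27: +3.3086
  t28: +32.7700
  t29: +6.1371
  t30: +1.8749
  t31: +0.9209
  t32: +1.5556
  t33: +4.3532
  t34: -1.9604
  t35: +12.1405
  t36: +8.9249
  t37: +1.6234
  t38: +1.0275
  t39: +0.9772
  t40: -2.4789
  t41: +6.6287
  t42: +3.9595
  t43: +1.2138
  t44: +14.8272
  t45: +1.6541
  t46: +2.6649
  t47: +4.9473
  t48: +11.6661
  t49: +2.5087
  t50: +2.0820
  t51: +4.8879
  t52: +2.0106
  t53: +1.9745
  t54: -1.2361
Σ = +229.0114 → |volume| = 229.01

Directed edges: 162 total, each appears once with its reverse present → watertight.


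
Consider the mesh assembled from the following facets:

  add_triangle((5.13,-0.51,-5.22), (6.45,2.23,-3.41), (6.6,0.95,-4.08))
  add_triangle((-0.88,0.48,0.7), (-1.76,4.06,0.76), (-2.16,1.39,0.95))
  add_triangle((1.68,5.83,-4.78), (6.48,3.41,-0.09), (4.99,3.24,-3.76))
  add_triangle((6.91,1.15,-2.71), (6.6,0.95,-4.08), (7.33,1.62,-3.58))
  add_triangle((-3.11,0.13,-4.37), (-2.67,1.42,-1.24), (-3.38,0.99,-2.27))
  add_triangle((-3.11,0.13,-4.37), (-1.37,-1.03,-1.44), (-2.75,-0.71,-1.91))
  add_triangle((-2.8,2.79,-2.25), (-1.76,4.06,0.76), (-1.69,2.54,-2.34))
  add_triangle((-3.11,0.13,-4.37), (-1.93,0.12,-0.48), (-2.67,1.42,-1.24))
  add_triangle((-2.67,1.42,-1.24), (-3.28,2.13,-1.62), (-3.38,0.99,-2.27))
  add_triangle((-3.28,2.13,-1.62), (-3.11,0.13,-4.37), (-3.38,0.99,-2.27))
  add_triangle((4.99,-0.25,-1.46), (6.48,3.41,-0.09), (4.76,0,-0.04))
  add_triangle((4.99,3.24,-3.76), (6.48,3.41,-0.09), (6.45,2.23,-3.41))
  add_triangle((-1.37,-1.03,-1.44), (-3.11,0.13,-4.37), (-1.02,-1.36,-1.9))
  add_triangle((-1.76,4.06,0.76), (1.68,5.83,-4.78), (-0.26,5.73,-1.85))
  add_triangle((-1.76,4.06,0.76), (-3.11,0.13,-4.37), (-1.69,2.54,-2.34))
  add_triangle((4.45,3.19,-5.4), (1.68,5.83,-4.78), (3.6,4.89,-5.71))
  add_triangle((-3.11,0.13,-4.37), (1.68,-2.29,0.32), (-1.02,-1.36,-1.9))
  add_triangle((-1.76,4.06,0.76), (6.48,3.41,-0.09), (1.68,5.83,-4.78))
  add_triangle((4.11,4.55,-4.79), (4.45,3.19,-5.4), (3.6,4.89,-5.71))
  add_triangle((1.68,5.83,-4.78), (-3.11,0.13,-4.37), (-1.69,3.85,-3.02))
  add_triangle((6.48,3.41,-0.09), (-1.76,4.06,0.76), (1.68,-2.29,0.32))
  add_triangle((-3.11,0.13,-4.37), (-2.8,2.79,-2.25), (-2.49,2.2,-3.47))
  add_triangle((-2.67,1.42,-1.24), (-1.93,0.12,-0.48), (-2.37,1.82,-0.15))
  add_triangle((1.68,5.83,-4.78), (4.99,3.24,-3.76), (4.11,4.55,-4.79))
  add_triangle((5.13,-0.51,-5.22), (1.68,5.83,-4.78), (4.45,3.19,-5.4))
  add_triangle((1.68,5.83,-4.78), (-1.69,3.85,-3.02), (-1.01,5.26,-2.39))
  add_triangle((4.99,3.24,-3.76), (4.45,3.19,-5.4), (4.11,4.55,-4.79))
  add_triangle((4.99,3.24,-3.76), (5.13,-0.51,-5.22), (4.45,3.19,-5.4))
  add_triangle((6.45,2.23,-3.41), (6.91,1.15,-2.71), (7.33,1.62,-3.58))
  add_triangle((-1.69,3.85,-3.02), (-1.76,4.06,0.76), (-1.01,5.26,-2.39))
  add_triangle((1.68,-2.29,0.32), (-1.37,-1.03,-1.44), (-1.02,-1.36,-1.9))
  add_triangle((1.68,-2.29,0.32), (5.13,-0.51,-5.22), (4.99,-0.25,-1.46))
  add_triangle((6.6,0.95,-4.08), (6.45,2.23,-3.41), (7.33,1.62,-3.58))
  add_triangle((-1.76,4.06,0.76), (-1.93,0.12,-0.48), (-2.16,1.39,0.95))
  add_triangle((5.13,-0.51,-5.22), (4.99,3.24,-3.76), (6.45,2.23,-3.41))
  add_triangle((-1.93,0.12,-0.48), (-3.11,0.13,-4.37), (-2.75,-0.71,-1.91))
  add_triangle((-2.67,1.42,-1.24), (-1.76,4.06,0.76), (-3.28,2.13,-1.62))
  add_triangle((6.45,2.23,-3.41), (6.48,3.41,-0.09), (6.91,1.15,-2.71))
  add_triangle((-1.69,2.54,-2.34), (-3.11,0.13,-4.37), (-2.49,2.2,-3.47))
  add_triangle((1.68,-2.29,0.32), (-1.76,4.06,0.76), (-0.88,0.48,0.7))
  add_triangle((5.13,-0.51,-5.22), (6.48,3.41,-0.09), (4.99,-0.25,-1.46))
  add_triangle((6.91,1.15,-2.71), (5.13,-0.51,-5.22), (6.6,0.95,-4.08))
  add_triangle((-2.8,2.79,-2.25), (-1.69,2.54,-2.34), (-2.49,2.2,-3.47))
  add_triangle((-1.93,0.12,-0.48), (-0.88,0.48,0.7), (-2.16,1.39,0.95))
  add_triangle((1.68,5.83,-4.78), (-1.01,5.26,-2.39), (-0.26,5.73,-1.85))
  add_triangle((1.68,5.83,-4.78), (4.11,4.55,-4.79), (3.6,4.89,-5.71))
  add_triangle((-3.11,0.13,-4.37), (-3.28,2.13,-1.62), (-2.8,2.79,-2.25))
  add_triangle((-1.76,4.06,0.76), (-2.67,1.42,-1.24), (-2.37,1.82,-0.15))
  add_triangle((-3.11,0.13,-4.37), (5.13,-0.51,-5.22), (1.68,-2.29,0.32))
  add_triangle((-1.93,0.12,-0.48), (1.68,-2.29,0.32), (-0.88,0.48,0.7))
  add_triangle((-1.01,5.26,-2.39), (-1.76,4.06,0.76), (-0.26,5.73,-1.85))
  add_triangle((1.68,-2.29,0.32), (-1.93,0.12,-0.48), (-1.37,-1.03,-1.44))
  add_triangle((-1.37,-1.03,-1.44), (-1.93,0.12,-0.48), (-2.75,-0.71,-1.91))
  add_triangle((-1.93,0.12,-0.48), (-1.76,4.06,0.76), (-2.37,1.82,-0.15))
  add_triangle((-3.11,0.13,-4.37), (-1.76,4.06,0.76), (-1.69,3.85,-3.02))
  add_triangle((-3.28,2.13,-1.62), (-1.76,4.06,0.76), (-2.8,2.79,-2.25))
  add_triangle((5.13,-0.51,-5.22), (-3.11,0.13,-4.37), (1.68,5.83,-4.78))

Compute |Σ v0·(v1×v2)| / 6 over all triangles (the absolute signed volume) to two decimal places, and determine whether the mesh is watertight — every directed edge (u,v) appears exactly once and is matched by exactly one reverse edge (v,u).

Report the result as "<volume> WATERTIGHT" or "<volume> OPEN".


221.92 OPEN

Per-triangle v0·(v1×v2)/6:
  t1: +2.1405
  t2: +0.3294
  t3: +16.5595
  t4: +0.8078
  t5: -0.5765
  t6: +0.8939
  t7: +1.9254
  t8: +1.4625
  t9: +0.1549
  t10: +1.2463
  t11: +3.8433
  t12: +6.8427
  t13: +0.6157
  t14: -0.5151
  t15: -4.0665
  t16: +0.0931
  t17: +0.9466
  t18: +29.5440
  t19: +1.9337
  t20: +12.0148
  t21: +4.3704
  t22: +1.7900
  t23: +0.4871
  t24: +1.1747
  t25: +5.0654
  t26: +4.8946
  t27: +2.7794
  t28: +6.8771
  t29: +0.5337
  t30: +3.2632
  t31: +0.4758
  t32: +6.9934
  t33: +1.0033
  t34: +1.4061
  t35: +6.8379
  t36: +0.9942
  t37: +0.4051
  t38: +5.6292
  t39: -0.0008
  t40: +0.6242
  t41: +11.1713
  t42: +1.7944
  t43: +0.7157
  t44: +0.1677
  t45: +3.4191
  t46: +2.3698
  t47: +2.4011
  t48: +0.9288
  t49: +13.9873
  t50: +0.6326
  t51: +2.5664
  t52: +0.7377
  t53: +0.1283
  t54: +0.0860
  t55: +7.6668
  t56: +2.2482
  t57: +39.1035
Σ = +221.9244 → |volume| = 221.92

Directed edges: 171 total; 7 unmatched, e.g. (6.48,3.41,-0.09)→(4.76,0,-0.04) → open.


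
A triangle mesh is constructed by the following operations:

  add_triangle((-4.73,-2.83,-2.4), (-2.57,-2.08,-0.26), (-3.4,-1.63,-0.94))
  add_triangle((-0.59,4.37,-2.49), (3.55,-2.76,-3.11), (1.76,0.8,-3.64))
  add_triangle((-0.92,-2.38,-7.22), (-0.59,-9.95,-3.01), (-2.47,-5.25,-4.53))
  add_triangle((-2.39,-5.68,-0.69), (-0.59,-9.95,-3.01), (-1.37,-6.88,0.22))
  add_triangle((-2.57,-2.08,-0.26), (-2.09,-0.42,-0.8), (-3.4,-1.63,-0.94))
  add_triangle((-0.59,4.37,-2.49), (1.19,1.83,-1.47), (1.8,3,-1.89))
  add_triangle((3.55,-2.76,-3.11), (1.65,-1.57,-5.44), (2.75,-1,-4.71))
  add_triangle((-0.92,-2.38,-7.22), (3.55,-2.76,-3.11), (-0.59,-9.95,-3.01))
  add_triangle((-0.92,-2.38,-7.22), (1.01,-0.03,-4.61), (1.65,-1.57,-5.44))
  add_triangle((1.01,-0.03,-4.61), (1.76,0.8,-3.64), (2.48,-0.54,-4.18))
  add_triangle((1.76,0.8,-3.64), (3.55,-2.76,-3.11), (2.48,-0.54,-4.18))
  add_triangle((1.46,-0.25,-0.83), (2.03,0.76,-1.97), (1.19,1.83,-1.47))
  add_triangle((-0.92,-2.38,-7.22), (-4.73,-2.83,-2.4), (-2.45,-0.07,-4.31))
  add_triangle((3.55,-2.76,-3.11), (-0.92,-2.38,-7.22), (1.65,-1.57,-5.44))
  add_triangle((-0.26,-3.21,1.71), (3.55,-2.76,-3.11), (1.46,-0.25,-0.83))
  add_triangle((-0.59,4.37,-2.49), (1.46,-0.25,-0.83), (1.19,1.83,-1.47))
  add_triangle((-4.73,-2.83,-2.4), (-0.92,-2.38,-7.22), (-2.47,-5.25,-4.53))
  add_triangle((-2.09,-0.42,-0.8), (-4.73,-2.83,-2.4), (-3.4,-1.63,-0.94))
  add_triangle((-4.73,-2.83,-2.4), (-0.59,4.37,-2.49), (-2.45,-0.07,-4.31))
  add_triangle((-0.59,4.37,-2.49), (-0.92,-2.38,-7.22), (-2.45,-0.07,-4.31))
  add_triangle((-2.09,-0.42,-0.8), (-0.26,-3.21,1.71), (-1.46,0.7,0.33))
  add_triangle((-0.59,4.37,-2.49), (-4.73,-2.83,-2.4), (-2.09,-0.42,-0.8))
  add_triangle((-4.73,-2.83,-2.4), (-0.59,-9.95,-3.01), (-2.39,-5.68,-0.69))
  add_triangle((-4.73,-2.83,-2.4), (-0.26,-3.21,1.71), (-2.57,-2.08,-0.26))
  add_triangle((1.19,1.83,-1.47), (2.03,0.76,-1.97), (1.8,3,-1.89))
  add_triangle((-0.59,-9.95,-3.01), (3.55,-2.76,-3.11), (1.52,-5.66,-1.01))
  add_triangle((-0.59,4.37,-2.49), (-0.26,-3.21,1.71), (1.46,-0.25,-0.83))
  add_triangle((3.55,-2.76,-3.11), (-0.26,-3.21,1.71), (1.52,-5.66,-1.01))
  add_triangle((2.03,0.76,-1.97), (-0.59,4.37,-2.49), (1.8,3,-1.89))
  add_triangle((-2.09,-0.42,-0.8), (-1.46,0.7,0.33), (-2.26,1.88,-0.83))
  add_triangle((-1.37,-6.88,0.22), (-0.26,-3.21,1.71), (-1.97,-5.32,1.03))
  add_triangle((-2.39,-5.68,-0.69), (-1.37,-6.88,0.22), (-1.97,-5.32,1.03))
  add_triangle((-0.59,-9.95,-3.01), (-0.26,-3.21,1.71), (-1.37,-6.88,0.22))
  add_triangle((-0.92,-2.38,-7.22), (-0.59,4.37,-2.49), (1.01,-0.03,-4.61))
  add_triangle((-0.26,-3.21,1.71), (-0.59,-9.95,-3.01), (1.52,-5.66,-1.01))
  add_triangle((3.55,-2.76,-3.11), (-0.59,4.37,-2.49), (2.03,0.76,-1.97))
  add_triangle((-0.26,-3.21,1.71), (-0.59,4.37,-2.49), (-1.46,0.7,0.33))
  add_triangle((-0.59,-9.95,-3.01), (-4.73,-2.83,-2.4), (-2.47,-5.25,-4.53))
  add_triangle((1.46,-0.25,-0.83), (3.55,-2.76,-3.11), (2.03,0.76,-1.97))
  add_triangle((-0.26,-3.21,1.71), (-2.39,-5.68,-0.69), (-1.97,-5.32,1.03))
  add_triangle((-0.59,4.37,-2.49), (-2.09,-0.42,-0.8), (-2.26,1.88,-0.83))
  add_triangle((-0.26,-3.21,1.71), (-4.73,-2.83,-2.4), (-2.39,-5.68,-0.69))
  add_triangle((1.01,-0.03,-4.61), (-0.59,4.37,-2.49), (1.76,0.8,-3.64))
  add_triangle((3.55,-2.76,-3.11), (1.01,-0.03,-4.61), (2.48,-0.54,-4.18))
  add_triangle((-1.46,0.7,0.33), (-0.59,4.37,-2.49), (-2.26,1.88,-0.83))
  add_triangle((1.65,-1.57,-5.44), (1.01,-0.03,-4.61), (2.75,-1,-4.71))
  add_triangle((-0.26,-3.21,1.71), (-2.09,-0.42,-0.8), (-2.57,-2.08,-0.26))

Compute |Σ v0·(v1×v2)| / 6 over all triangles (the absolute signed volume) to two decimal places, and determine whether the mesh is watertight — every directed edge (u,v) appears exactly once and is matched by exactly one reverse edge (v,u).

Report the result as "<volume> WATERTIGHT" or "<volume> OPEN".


231.85 OPEN

Per-triangle v0·(v1×v2)/6:
  t1: +0.6684
  t2: +0.9979
  t3: +19.4692
  t4: +6.1951
  t5: +0.0418
  t6: -0.4972
  t7: +3.0806
  t8: +42.9688
  t9: +3.7711
  t10: +1.3692
  t11: +0.8521
  t12: +0.1899
  t13: +11.8546
  t14: +5.9517
  t15: +1.6828
  t16: -0.5740
  t17: +15.3562
  t18: +0.4310
  t19: +9.0083
  t20: +11.4297
  t21: +1.6038
  t22: +2.4040
  t23: +13.0363
  t24: +1.7264
  t25: -0.1810
  t26: +11.3255
  t27: -0.6148
  t28: +3.2781
  t29: +2.1878
  t30: +0.7106
  t31: +2.0523
  t32: +2.1515
  t33: +4.0115
  t34: +10.4668
  t35: +8.3314
  t36: +3.7165
  t37: -0.4865
  t38: +16.7298
  t39: +0.7216
  t40: -1.1970
  t41: +1.8958
  t42: +4.9127
  t43: +3.9624
  t44: +2.1625
  t45: +0.8251
  t46: +1.6845
  t47: +0.1895
Σ = +231.8542 → |volume| = 231.85

Directed edges: 141 total; 3 unmatched, e.g. (2.75,-1,-4.71)→(3.55,-2.76,-3.11) → open.


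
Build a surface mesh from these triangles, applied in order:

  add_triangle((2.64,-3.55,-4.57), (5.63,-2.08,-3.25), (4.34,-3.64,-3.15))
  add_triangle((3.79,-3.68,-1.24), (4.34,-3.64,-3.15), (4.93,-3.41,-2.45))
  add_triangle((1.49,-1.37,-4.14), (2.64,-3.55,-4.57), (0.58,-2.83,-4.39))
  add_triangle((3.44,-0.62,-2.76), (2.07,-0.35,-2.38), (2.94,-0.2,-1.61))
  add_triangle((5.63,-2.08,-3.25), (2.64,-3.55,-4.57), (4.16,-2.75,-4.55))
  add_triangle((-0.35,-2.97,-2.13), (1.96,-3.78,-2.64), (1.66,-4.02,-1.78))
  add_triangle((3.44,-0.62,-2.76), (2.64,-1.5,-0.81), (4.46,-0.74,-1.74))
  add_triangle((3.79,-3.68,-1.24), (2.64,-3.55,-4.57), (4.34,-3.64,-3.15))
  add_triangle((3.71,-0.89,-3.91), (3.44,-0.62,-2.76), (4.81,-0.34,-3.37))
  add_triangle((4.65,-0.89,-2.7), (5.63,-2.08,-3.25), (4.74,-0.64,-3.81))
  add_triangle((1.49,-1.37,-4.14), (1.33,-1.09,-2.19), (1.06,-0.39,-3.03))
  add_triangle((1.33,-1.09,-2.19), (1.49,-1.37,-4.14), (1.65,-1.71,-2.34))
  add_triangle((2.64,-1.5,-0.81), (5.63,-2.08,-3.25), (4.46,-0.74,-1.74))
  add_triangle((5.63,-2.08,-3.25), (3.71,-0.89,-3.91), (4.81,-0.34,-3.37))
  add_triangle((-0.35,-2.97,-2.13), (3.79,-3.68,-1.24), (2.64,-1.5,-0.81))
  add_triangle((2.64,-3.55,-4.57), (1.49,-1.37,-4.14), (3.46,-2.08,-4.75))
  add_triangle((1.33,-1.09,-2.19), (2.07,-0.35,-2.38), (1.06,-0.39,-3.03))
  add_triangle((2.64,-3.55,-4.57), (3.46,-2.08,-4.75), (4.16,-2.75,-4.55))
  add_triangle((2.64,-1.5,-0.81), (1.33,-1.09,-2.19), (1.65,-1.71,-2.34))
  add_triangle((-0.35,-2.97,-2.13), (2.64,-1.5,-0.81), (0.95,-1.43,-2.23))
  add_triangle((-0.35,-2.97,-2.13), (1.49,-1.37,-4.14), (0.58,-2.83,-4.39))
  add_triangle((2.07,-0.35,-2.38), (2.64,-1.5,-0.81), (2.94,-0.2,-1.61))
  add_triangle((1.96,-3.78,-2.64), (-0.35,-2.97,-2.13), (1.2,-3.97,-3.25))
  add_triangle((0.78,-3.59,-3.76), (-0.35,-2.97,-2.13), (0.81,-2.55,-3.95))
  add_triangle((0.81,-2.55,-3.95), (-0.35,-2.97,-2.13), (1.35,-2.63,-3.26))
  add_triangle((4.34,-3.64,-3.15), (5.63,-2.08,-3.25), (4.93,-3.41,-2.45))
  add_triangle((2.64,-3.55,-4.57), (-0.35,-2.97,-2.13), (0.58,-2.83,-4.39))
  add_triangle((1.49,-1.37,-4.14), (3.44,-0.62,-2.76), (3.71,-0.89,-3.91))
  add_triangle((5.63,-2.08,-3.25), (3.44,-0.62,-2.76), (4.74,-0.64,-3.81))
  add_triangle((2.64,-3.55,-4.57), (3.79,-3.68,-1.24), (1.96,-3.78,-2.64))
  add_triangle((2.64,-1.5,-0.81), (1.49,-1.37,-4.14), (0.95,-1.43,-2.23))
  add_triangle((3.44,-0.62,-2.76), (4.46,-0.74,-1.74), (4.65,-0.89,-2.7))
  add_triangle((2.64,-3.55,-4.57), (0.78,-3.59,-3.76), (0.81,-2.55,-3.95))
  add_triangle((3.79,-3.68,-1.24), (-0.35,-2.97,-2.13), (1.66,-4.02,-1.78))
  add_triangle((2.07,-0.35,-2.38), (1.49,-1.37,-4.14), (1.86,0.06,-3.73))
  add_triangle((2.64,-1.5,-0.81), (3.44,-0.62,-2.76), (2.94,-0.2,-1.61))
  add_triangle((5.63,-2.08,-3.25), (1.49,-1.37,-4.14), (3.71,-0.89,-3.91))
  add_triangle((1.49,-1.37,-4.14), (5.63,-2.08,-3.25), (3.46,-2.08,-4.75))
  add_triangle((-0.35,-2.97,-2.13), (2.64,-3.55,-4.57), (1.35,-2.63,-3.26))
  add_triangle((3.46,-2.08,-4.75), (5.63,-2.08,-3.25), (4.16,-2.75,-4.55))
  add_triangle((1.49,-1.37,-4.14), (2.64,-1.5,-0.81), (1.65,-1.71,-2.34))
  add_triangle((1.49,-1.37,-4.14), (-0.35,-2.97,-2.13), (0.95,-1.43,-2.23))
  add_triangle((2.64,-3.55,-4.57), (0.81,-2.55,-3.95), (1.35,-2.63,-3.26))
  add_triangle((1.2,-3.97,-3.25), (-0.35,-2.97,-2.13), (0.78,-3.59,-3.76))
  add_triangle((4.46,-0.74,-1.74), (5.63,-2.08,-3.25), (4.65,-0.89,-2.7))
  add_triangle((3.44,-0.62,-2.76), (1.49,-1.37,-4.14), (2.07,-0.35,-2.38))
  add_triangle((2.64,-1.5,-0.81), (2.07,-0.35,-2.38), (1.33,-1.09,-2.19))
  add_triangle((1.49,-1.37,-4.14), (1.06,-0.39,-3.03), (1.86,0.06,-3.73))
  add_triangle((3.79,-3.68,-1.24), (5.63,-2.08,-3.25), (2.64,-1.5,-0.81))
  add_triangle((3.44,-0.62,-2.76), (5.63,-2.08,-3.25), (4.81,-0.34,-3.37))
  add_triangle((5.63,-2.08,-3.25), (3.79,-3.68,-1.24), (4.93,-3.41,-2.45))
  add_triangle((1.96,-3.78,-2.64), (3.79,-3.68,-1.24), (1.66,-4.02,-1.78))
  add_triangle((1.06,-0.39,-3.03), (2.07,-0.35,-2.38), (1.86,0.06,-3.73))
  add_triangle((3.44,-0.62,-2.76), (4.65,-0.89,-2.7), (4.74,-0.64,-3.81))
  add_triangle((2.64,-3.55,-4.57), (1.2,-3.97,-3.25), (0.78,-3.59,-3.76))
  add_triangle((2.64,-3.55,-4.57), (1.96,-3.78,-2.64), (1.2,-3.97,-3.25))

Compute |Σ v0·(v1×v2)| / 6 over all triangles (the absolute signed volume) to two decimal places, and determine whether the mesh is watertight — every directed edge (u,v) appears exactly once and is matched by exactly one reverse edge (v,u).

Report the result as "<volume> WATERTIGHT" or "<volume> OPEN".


32.40 WATERTIGHT

Per-triangle v0·(v1×v2)/6:
  t1: +4.2635
  t2: +1.2012
  t3: +2.3518
  t4: +0.1459
  t5: +1.7235
  t6: +1.2385
  t7: -1.1274
  t8: +2.4221
  t9: -0.2199
  t10: +0.8178
  t11: -0.2214
  t12: -0.1462
  t13: +1.0190
  t14: +2.1169
  t15: -1.3953
  t16: +2.1122
  t17: -0.4925
  t18: +1.4501
  t19: -0.3359
  t20: -1.8265
  t21: -0.5018
  t22: -0.8716
  t23: +0.5382
  t24: +0.6116
  t25: -0.9877
  t26: +1.7176
  t27: +2.6581
  t28: -0.2158
  t29: +0.1514
  t30: +3.1484
  t31: -0.9961
  t32: +0.0924
  t33: +1.2999
  t34: -0.8283
  t35: +0.9274
  t36: +0.6871
  t37: +2.8391
  t38: +0.3506
  t39: -0.4167
  t40: +1.5170
  t41: +0.8295
  t42: -0.7636
  t43: -0.3200
  t44: +0.7387
  t45: +0.6618
  t46: +0.4931
  t47: -0.9044
  t48: +0.2460
  t49: +1.0607
  t50: -0.6816
  t51: +0.5659
  t52: +1.5740
  t53: -0.3497
  t54: -0.1264
  t55: +1.1872
  t56: +1.3711
Σ = +32.4007 → |volume| = 32.40

Directed edges: 168 total, each appears once with its reverse present → watertight.


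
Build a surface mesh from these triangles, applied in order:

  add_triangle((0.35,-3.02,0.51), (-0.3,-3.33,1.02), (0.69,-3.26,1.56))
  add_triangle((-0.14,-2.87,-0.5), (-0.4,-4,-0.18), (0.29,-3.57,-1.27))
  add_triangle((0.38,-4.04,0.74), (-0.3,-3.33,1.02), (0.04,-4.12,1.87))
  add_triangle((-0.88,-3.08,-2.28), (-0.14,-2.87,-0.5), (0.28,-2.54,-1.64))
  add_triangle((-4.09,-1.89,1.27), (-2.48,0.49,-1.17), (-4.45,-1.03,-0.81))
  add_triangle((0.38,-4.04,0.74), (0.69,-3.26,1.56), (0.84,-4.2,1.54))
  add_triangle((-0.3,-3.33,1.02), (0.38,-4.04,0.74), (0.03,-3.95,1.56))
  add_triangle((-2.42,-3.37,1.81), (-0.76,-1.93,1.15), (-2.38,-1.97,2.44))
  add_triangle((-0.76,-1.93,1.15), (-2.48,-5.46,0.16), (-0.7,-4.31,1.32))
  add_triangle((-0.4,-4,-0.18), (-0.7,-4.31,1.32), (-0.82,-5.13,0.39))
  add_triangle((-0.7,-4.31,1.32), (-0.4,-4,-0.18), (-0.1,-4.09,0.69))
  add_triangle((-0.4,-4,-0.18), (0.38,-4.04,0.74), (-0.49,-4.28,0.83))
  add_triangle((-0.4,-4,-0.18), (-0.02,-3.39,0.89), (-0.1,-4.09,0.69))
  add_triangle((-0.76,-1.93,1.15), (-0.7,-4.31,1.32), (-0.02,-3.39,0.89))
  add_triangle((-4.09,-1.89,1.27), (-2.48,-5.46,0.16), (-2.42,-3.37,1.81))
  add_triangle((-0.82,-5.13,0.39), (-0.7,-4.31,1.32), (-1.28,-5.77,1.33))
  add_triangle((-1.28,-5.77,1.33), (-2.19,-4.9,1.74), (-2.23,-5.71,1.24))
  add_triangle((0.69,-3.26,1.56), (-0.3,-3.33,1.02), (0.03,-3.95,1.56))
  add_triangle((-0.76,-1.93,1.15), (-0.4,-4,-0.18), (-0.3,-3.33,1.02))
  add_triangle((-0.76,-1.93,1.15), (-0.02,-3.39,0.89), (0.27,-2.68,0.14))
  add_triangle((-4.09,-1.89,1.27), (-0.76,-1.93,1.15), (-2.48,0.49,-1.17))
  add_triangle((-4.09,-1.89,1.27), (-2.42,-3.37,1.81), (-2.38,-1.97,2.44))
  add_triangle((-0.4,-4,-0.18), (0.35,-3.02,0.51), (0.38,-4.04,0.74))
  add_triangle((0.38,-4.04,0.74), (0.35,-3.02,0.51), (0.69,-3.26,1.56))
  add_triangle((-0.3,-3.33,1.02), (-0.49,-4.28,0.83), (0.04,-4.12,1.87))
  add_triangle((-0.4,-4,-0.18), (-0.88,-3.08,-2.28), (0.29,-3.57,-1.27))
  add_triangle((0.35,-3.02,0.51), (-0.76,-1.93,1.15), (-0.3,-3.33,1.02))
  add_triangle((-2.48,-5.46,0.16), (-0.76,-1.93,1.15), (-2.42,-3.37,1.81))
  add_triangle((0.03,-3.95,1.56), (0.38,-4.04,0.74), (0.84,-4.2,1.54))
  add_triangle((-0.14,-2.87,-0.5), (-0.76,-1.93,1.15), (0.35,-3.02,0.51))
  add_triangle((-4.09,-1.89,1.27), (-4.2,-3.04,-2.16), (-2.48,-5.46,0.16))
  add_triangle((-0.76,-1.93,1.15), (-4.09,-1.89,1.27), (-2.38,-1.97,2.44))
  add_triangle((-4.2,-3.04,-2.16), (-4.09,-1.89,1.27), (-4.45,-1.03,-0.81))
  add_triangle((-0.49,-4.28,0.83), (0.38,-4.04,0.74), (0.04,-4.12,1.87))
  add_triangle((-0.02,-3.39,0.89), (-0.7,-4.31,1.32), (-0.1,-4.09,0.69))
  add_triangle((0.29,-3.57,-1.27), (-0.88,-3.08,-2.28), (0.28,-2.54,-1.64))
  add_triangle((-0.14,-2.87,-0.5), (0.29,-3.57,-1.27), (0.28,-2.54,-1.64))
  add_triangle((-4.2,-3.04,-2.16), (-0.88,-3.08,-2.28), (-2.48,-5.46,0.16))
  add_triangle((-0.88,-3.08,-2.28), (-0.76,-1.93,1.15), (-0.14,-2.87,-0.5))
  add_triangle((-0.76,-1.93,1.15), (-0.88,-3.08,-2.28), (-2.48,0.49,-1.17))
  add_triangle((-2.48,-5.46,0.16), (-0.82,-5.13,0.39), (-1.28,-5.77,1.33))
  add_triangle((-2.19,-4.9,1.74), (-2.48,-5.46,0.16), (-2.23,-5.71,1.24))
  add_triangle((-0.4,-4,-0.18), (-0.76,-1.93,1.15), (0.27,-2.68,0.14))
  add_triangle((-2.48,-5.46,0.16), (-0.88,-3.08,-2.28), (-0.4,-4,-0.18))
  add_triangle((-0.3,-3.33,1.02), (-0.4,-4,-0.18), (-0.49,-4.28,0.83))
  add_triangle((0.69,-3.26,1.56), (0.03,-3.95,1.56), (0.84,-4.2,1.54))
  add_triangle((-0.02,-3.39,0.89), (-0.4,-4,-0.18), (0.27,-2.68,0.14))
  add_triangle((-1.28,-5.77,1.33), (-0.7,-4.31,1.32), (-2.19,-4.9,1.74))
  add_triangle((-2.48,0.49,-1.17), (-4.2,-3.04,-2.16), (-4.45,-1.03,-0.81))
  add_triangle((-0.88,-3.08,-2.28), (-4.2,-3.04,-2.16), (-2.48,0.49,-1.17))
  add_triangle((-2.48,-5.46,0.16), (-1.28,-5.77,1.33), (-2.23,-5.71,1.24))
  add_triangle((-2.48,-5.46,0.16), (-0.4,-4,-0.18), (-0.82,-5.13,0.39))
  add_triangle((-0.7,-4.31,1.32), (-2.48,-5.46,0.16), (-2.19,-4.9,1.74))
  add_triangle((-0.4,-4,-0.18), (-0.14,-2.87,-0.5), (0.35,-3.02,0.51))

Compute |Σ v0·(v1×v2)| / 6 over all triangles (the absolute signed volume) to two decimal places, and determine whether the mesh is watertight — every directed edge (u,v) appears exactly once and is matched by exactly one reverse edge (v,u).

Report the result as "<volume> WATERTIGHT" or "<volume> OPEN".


Per-triangle v0·(v1×v2)/6:
  t1: -0.4204
  t2: -0.0512
  t3: -0.3646
  t4: -0.7548
  t5: +1.0870
  t6: -0.0895
  t7: +0.2511
  t8: +0.5473
  t9: +1.1247
  t10: +0.1985
  t11: +0.4686
  t12: +0.5726
  t13: -0.0289
  t14: +0.1655
  t15: +4.0493
  t16: +0.2951
  t17: +0.6464
  t18: -0.0709
  t19: +0.4694
  t20: -0.1345
  t21: -1.0686
  t22: +1.9829
  t23: +0.0631
  t24: +0.0539
  t25: +0.0745
  t26: +1.3467
  t27: +0.0579
  t28: +1.0665
  t29: +0.4278
  t30: -0.6836
  t31: +9.7299
  t32: -1.2884
  t33: +4.0659
  t34: +0.6596
  t35: +0.1543
  t36: +0.5471
  t37: -0.1407
  t38: +7.1430
  t39: -1.0741
  t40: -3.6323
  t41: +1.3029
  t42: +0.4934
  t43: -0.5421
  t44: +2.9157
  t45: -0.0709
  t46: +0.1970
  t47: +0.3185
  t48: +0.4967
  t49: +2.2033
  t50: +2.7427
  t51: +0.9247
  t52: +0.7174
  t53: -1.7883
  t54: +0.2245
Σ = +37.5818 → |volume| = 37.58

Directed edges: 162 total, each appears once with its reverse present → watertight.

37.58 WATERTIGHT


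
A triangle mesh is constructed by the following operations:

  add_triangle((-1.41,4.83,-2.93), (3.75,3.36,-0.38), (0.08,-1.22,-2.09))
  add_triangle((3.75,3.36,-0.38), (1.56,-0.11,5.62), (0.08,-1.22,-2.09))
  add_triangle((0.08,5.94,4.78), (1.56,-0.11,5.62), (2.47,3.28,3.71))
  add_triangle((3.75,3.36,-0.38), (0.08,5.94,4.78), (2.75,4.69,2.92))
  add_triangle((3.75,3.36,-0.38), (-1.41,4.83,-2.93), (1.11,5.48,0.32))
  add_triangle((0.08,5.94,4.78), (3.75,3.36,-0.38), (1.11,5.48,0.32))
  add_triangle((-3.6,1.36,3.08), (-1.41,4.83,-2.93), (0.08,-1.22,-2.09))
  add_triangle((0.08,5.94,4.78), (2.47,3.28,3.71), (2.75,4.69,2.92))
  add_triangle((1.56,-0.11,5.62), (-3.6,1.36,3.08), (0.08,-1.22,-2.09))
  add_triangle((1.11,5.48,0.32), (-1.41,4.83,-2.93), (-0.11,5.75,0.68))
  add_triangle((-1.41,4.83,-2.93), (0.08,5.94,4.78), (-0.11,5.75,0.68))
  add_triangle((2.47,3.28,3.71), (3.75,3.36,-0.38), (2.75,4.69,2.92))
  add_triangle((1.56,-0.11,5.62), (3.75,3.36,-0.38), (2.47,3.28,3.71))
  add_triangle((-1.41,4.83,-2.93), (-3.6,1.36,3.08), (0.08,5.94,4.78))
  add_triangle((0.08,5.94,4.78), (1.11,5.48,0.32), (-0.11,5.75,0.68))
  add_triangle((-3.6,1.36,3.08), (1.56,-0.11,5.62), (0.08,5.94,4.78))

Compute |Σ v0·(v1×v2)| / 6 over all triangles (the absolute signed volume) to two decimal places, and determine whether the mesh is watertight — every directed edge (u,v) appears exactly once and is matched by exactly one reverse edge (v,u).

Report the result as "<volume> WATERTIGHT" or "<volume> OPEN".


Per-triangle v0·(v1×v2)/6:
  t1: +10.4093
  t2: +6.6265
  t3: +12.0545
  t4: +5.0703
  t5: +10.2615
  t6: +11.8368
  t7: +8.1652
  t8: +4.8988
  t9: +4.3833
  t10: +4.4904
  t11: +4.4990
  t12: +3.3769
  t13: +7.5848
  t14: +27.3181
  t15: +4.8080
  t16: +23.5181
Σ = +149.3016 → |volume| = 149.30

Directed edges: 48 total, each appears once with its reverse present → watertight.

149.30 WATERTIGHT


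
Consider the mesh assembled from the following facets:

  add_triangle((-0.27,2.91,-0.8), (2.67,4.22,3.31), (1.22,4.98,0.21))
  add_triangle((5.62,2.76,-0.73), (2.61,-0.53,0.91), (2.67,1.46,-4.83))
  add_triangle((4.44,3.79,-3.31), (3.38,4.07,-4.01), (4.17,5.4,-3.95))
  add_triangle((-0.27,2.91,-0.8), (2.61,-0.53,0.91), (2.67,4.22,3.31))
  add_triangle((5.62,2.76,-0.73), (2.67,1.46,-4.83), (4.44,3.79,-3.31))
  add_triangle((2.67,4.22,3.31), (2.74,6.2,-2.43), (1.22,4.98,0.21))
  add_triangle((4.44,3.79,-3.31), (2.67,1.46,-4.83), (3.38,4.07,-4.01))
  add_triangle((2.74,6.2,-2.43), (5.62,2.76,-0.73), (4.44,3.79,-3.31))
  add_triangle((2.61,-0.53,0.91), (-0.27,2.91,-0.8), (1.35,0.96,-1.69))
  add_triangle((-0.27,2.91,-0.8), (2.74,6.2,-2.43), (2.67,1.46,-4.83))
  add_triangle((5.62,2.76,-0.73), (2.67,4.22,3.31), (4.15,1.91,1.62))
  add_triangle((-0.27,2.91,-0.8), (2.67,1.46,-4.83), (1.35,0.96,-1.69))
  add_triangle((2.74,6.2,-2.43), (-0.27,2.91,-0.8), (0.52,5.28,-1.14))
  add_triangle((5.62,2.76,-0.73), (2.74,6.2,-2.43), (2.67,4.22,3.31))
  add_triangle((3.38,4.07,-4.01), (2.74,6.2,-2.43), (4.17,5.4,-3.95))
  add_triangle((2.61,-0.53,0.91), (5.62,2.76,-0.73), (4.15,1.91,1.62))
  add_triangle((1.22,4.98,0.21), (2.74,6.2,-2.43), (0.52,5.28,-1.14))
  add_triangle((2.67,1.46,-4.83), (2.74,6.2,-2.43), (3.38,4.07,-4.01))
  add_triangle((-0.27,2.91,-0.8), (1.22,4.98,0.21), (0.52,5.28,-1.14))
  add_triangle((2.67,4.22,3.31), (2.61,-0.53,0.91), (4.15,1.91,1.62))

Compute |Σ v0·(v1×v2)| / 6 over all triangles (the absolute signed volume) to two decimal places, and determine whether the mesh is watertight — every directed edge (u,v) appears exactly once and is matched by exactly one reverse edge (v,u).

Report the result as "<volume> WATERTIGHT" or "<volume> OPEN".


Per-triangle v0·(v1×v2)/6:
  t1: +1.3021
  t2: +7.4341
  t3: +1.2920
  t4: -4.4170
  t5: +6.3779
  t6: +6.8295
  t7: +3.3929
  t8: +9.3012
  t9: -2.3046
  t10: +6.1336
  t11: +6.3211
  t12: -1.1506
  t13: +0.8563
  t14: +22.2782
  t15: +1.4544
  t16: +3.5142
  t17: +3.1090
  t18: +1.9049
  t19: +0.5193
  t20: +2.4903
Σ = +76.6386 → |volume| = 76.64

Directed edges: 60 total; 6 unmatched, e.g. (2.61,-0.53,0.91)→(2.67,1.46,-4.83) → open.

76.64 OPEN


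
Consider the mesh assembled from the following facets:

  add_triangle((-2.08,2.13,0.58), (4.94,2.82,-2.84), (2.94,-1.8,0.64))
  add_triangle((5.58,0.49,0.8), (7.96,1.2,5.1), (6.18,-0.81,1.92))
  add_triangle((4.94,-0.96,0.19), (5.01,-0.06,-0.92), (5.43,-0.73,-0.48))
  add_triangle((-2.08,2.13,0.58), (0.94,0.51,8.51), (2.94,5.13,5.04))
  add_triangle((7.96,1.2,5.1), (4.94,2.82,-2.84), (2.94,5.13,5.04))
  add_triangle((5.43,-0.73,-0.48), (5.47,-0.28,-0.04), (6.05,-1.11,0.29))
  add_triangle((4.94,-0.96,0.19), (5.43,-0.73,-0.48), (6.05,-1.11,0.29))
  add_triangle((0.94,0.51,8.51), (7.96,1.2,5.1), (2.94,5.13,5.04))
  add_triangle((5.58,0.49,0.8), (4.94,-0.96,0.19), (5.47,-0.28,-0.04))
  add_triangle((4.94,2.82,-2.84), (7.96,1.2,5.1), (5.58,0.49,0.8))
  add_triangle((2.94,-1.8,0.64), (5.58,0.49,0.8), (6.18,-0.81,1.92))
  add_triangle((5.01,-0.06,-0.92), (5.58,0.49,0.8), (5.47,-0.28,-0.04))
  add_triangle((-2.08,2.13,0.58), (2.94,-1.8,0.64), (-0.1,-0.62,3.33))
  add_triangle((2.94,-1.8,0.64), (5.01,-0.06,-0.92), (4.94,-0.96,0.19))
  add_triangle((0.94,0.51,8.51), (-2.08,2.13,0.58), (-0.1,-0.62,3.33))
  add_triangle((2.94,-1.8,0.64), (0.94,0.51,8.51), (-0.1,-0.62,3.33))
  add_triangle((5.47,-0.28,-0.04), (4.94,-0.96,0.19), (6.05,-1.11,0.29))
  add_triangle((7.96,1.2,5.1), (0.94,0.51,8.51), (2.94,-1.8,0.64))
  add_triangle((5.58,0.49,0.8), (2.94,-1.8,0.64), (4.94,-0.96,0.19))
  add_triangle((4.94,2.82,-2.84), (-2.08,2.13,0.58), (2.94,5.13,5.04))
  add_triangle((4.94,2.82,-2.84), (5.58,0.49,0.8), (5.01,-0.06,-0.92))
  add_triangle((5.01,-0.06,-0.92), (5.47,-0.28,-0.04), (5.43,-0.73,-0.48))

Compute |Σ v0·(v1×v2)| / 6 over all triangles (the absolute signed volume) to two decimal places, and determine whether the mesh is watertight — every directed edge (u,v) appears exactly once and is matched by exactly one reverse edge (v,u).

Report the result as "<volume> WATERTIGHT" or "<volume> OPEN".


187.62 OPEN

Per-triangle v0·(v1×v2)/6:
  t1: -4.6010
  t2: +5.4619
  t3: -0.2202
  t4: +21.7644
  t5: +46.0284
  t6: +0.4590
  t7: +0.0526
  t8: +47.6266
  t9: +0.7019
  t10: +10.4384
  t11: +1.7043
  t12: +0.7752
  t13: -1.7515
  t14: +0.7292
  t15: +3.8826
  t16: +4.5551
  t17: -0.0505
  t18: +22.9258
  t19: +1.2752
  t20: +20.1322
  t21: +5.2854
  t22: +0.4429
Σ = +187.6179 → |volume| = 187.62

Directed edges: 66 total; 6 unmatched, e.g. (4.94,2.82,-2.84)→(2.94,-1.8,0.64) → open.


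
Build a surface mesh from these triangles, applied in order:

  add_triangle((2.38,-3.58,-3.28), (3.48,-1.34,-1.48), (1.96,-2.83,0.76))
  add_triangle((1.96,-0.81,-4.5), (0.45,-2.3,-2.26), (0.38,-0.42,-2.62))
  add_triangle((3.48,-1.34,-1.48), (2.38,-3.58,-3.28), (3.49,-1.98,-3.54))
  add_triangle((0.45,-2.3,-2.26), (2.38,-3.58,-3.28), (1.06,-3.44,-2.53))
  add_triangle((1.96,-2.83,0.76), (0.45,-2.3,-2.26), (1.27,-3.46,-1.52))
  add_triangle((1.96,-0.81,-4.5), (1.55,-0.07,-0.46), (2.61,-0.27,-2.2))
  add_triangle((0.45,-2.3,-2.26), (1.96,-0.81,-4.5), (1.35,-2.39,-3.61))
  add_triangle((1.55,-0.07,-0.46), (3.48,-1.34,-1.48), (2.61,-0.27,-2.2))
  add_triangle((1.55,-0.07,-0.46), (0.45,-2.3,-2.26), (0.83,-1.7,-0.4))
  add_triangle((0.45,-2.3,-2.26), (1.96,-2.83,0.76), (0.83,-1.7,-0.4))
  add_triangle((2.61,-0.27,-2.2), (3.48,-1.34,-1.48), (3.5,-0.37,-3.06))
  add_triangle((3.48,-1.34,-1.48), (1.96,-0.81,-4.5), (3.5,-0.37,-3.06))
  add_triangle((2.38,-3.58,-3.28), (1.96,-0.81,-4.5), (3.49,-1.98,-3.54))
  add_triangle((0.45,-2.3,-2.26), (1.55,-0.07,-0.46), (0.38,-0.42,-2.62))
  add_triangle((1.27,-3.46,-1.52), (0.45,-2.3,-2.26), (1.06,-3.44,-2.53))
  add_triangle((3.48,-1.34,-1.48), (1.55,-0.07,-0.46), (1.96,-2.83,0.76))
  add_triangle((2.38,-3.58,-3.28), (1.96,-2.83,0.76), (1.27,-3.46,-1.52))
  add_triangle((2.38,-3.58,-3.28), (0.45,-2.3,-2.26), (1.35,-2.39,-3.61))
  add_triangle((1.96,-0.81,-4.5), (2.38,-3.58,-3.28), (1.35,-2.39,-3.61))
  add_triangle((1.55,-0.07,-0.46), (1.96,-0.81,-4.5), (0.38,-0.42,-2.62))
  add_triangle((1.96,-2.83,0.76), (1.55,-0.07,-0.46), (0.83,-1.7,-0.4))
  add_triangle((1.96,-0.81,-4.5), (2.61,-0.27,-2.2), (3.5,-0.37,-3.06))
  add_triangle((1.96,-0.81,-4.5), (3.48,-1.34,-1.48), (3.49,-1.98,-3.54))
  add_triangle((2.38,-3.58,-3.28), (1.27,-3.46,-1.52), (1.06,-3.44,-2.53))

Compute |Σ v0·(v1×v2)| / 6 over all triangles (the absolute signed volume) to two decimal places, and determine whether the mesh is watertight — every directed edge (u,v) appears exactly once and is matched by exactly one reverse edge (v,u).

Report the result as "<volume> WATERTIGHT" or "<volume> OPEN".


20.20 WATERTIGHT

Per-triangle v0·(v1×v2)/6:
  t1: +5.1915
  t2: +1.1014
  t3: +2.3391
  t4: +0.5121
  t5: -0.2084
  t6: -0.1117
  t7: +0.3817
  t8: +0.4180
  t9: -0.8228
  t10: +0.0098
  t11: +0.0518
  t12: +2.1295
  t13: +3.4100
  t14: -1.2553
  t15: +0.0856
  t16: +0.7267
  t17: +2.1384
  t18: +0.8927
  t19: +1.7403
  t20: +0.0595
  t21: -0.6851
  t22: -0.0192
  t23: +1.2869
  t24: +0.8258
Σ = +20.1983 → |volume| = 20.20

Directed edges: 72 total, each appears once with its reverse present → watertight.


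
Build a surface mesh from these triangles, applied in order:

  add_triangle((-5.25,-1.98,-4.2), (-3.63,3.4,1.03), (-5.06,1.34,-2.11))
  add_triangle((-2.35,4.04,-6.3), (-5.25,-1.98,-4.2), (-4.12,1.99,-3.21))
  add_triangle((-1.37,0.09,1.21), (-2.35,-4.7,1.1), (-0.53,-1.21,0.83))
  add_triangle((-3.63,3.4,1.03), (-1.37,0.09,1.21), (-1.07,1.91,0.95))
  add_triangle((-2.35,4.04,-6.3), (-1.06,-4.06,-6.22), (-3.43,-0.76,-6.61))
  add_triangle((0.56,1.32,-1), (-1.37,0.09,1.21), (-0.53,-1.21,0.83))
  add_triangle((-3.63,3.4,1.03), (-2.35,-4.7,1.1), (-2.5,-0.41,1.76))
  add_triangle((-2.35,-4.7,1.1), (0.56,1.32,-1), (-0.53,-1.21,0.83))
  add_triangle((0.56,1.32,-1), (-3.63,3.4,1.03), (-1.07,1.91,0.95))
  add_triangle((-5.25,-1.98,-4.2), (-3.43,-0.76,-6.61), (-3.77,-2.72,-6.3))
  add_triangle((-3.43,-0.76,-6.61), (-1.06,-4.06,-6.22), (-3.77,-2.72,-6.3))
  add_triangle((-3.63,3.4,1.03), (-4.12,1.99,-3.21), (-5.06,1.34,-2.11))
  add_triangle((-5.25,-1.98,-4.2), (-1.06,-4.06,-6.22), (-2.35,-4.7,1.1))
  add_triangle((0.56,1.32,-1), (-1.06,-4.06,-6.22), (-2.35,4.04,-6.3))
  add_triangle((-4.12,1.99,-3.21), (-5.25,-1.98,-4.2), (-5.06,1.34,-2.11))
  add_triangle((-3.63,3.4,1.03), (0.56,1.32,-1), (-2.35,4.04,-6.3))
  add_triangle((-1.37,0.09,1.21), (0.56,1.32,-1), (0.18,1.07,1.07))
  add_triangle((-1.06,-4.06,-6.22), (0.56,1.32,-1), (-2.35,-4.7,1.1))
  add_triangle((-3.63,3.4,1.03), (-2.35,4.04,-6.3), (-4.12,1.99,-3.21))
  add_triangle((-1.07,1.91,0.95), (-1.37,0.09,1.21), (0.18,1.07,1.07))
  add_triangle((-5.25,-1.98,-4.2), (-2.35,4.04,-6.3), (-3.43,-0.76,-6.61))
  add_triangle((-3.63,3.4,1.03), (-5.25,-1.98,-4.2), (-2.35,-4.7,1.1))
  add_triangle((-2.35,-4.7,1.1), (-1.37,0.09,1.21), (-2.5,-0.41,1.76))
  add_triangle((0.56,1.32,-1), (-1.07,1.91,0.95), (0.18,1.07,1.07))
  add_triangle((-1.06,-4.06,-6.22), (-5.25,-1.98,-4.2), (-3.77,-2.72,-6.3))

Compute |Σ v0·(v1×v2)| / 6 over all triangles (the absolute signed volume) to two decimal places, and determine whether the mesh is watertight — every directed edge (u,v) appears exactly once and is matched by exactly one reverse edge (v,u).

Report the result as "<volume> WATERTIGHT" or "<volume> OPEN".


Per-triangle v0·(v1×v2)/6:
  t1: +3.0945
  t2: +14.0765
  t3: +0.6784
  t4: +0.9177
  t5: +14.7642
  t6: -0.0315
  t7: +3.6654
  t8: -0.0022
  t9: +1.1833
  t10: +5.9247
  t11: +6.6112
  t12: +4.9968
  t13: +27.4704
  t14: +8.7831
  t15: +5.7650
  t16: +6.8387
  t17: -0.5056
  t18: -1.0868
  t19: +12.7493
  t20: +0.5150
  t21: +14.6007
  t22: +25.5630
  t23: +0.3687
  t24: +0.6335
  t25: +4.4156
Σ = +161.9897 → |volume| = 161.99

Directed edges: 75 total; 3 unmatched, e.g. (-3.63,3.4,1.03)→(-1.37,0.09,1.21) → open.

161.99 OPEN


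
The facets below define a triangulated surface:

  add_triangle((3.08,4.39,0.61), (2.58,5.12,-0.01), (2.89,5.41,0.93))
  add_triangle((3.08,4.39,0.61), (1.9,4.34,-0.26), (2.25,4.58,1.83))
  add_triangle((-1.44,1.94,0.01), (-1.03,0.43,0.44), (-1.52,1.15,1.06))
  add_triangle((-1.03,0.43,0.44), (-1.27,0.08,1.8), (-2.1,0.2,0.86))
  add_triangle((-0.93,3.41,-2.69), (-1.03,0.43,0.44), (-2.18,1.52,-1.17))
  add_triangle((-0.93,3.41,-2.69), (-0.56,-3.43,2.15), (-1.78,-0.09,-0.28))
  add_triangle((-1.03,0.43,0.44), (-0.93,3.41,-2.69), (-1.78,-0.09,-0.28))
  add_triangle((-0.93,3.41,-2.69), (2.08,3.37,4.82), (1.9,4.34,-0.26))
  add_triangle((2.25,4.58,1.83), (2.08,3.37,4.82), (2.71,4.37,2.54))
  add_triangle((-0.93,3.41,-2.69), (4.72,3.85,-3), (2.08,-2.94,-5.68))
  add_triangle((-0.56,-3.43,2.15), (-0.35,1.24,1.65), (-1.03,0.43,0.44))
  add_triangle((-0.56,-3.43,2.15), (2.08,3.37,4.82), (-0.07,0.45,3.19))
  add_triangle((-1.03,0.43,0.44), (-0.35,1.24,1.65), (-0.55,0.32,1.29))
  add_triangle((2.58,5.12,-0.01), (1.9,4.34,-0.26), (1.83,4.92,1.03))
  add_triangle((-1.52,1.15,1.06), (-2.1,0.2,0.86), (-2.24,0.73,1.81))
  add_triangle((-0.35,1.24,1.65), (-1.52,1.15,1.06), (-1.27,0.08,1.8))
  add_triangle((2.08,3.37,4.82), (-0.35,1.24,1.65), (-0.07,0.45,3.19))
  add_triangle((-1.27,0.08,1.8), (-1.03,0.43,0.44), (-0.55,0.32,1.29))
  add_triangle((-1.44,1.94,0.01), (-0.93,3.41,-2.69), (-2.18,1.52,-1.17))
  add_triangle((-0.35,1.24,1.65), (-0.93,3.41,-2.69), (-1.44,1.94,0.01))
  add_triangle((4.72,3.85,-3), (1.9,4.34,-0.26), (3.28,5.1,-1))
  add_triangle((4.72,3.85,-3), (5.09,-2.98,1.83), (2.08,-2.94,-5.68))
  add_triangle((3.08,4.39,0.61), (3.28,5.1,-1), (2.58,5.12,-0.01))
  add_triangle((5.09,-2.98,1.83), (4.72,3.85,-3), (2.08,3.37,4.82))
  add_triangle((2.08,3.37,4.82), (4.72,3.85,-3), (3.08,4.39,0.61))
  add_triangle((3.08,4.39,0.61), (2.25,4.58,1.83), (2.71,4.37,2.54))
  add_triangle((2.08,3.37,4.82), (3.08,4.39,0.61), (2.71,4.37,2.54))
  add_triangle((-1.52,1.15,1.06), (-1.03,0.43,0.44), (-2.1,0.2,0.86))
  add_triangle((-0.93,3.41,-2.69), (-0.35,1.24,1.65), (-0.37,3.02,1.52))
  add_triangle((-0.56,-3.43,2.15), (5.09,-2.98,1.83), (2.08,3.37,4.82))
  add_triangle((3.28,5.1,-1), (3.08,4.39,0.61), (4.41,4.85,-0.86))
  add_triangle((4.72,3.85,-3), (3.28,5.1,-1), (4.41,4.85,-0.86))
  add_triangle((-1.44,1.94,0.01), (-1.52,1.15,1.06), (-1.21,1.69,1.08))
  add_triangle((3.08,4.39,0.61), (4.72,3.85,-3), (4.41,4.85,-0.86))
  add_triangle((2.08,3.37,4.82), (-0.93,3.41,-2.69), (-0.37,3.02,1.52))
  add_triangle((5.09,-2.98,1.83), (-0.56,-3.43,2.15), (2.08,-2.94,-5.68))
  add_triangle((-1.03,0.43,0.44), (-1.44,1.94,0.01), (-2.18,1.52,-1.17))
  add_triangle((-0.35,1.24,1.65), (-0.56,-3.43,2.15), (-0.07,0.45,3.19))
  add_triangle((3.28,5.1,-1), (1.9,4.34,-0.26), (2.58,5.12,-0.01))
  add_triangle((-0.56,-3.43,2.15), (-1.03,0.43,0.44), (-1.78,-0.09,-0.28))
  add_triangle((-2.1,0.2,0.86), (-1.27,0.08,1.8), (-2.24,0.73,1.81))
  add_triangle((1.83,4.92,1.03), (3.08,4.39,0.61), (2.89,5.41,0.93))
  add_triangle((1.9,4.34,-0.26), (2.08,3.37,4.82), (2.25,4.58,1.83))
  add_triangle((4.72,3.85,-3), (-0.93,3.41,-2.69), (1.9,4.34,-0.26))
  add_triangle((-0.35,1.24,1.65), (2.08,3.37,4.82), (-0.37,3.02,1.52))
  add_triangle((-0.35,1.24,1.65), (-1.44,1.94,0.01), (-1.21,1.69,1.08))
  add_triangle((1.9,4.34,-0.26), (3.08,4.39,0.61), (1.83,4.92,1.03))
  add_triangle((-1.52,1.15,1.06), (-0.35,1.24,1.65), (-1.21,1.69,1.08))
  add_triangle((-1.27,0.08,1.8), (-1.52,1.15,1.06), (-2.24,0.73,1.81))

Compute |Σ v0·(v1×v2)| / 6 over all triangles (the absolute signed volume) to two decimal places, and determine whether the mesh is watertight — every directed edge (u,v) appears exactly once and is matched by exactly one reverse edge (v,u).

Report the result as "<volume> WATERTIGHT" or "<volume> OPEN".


Per-triangle v0·(v1×v2)/6:
  t1: +0.6101
  t2: +1.6082
  t3: +0.1479
  t4: -0.1489
  t5: -0.7668
  t6: +0.2717
  t7: +0.9812
  t8: +7.7139
  t9: +1.2360
  t10: +26.2587
  t11: +1.3025
  t12: +3.6050
  t13: -0.1748
  t14: +0.3939
  t15: +0.2350
  t16: +0.5396
  t17: +1.6193
  t18: -0.1010
  t19: +1.5305
  t20: +1.3503
  t21: +0.5735
  t22: +42.9248
  t23: +1.1080
  t24: +41.1267
  t25: +5.6926
  t26: +1.0514
  t27: +0.7313
  t28: +0.0444
  t29: +0.7038
  t30: +22.1331
  t31: +1.5938
  t32: +2.6368
  t33: +0.2460
  t34: -0.3394
  t35: +4.7234
  t36: +23.9267
  t37: +0.4196
  t38: +0.8975
  t39: +0.3948
  t40: +0.9276
  t41: +0.2442
  t42: +0.0180
  t43: -0.0307
  t44: +10.3094
  t45: +1.5987
  t46: +0.1740
  t47: -1.3143
  t48: +0.2175
  t49: +0.1681
Σ = +211.1135 → |volume| = 211.11

Directed edges: 147 total; 9 unmatched, e.g. (2.58,5.12,-0.01)→(2.89,5.41,0.93) → open.

211.11 OPEN
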